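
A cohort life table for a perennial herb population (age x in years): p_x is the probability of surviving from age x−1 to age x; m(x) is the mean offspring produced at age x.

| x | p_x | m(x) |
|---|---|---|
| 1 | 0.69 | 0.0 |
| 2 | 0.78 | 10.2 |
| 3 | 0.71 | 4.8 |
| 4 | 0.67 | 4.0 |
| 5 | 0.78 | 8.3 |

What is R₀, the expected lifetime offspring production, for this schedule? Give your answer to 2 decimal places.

Survivorship from birth: l_x = p_1·p_2·…·p_x.
  l_1 = 0.69000
  l_2 = 0.53820
  l_3 = 0.38212
  l_4 = 0.25602
  l_5 = 0.19970
R₀ = Σ l_x m(x):
  age 1: 0.69000 × 0.0 = 0.0000
  age 2: 0.53820 × 10.2 = 5.4896
  age 3: 0.38212 × 4.8 = 1.8342
  age 4: 0.25602 × 4.0 = 1.0241
  age 5: 0.19970 × 8.3 = 1.6575
R₀ = 0.0000 + 5.4896 + 1.8342 + 1.0241 + 1.6575 = 10.0054

10.01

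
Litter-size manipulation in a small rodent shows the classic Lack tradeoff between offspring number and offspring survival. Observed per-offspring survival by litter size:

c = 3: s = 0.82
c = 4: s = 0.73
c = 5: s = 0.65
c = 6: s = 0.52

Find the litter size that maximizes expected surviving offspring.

Expected surviving offspring = c × s(c):
  c=3: 3 × 0.82 = 2.460
  c=4: 4 × 0.73 = 2.920
  c=5: 5 × 0.65 = 3.250
  c=6: 6 × 0.52 = 3.120
Maximum at c = 5 (3.250 surviving offspring).

5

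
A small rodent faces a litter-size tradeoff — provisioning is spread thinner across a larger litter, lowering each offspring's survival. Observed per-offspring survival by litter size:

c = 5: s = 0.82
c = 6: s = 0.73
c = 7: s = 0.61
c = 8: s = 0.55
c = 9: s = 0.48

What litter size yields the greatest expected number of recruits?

8

Expected recruits = c × s(c):
  c=5: 5 × 0.82 = 4.100
  c=6: 6 × 0.73 = 4.380
  c=7: 7 × 0.61 = 4.270
  c=8: 8 × 0.55 = 4.400
  c=9: 9 × 0.48 = 4.320
Maximum at c = 8 (4.400 recruits).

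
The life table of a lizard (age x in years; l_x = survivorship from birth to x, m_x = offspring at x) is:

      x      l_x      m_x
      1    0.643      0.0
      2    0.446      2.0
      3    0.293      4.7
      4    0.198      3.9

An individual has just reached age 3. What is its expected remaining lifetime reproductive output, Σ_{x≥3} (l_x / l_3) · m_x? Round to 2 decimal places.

l_3 = 0.293. Conditional survival from age 3 to x is l_x / l_3.
  x=3: (0.293/0.293) × 4.7 = 4.7000
  x=4: (0.198/0.293) × 3.9 = 2.6355
Sum = 4.7000 + 2.6355 = 7.3355

7.34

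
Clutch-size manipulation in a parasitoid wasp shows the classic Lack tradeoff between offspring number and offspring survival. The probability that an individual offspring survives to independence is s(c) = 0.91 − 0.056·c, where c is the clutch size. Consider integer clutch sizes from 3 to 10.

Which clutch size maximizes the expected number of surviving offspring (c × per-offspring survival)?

8

Expected surviving offspring = c × s(c):
  c=3: 3 × 0.742 = 2.226
  c=4: 4 × 0.686 = 2.744
  c=5: 5 × 0.630 = 3.150
  c=6: 6 × 0.574 = 3.444
  c=7: 7 × 0.518 = 3.626
  c=8: 8 × 0.462 = 3.696
  c=9: 9 × 0.406 = 3.654
  c=10: 10 × 0.350 = 3.500
Maximum at c = 8 (3.696 surviving offspring).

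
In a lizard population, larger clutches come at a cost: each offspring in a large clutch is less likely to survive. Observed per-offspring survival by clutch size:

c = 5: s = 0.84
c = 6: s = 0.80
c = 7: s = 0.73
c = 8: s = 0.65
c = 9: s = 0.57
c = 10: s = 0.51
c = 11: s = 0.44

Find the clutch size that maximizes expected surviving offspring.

8

Expected surviving offspring = c × s(c):
  c=5: 5 × 0.84 = 4.200
  c=6: 6 × 0.80 = 4.800
  c=7: 7 × 0.73 = 5.110
  c=8: 8 × 0.65 = 5.200
  c=9: 9 × 0.57 = 5.130
  c=10: 10 × 0.51 = 5.100
  c=11: 11 × 0.44 = 4.840
Maximum at c = 8 (5.200 surviving offspring).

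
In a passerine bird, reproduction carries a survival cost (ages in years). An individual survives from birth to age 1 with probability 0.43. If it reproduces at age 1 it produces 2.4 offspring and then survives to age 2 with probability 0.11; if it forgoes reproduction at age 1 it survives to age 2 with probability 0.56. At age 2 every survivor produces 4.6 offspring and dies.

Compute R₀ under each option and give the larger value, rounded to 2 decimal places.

breed at age 1: R₀ = 0.43 × (2.4 + 0.11 × 4.6) = 0.43 × 2.9060 = 1.2496
delay to age 2: R₀ = 0.43 × (0.56 × 4.6) = 0.43 × 2.5760 = 1.1077
Higher: breed at age 1 (1.2496).

1.25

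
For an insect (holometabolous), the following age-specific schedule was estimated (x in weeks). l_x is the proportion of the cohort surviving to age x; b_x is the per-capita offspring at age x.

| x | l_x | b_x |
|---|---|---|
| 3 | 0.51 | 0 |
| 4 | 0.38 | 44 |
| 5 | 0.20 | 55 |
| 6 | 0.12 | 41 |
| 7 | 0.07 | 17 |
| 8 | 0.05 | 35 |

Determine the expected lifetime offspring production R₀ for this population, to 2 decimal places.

R₀ = Σ l_x b_x:
  age 3: 0.51 × 0 = 0.0000
  age 4: 0.38 × 44 = 16.7200
  age 5: 0.20 × 55 = 11.0000
  age 6: 0.12 × 41 = 4.9200
  age 7: 0.07 × 17 = 1.1900
  age 8: 0.05 × 35 = 1.7500
R₀ = 0.0000 + 16.7200 + 11.0000 + 4.9200 + 1.1900 + 1.7500 = 35.5800

35.58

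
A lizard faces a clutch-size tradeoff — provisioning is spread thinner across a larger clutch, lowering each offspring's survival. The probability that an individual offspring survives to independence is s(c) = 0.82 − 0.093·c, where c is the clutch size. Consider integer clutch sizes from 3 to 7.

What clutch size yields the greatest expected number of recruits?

4

Expected recruits = c × s(c):
  c=3: 3 × 0.541 = 1.623
  c=4: 4 × 0.448 = 1.792
  c=5: 5 × 0.355 = 1.775
  c=6: 6 × 0.262 = 1.572
  c=7: 7 × 0.169 = 1.183
Maximum at c = 4 (1.792 recruits).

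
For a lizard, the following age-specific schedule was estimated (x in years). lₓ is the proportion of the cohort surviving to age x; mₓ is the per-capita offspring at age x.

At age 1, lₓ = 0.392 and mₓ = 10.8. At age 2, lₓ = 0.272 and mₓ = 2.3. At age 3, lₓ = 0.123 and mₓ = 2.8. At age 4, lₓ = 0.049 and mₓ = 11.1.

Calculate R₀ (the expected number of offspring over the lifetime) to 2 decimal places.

5.75

R₀ = Σ lₓ mₓ:
  age 1: 0.392 × 10.8 = 4.2336
  age 2: 0.272 × 2.3 = 0.6256
  age 3: 0.123 × 2.8 = 0.3444
  age 4: 0.049 × 11.1 = 0.5439
R₀ = 4.2336 + 0.6256 + 0.3444 + 0.5439 = 5.7475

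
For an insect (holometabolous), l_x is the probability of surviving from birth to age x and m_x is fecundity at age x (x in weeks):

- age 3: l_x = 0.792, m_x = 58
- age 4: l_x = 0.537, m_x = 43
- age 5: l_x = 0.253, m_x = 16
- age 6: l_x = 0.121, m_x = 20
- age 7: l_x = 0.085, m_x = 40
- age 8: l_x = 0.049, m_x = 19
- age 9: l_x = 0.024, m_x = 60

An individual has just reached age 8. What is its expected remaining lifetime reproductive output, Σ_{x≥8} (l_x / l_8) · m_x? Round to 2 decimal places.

48.39

l_8 = 0.049. Conditional survival from age 8 to x is l_x / l_8.
  x=8: (0.049/0.049) × 19 = 19.0000
  x=9: (0.024/0.049) × 60 = 29.3878
Sum = 19.0000 + 29.3878 = 48.3878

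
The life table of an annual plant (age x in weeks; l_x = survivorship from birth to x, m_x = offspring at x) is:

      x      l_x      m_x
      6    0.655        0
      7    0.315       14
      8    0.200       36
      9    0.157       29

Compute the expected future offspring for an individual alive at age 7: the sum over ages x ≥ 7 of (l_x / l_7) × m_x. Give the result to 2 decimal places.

51.31

l_7 = 0.315. Conditional survival from age 7 to x is l_x / l_7.
  x=7: (0.315/0.315) × 14 = 14.0000
  x=8: (0.200/0.315) × 36 = 22.8571
  x=9: (0.157/0.315) × 29 = 14.4540
Sum = 14.0000 + 22.8571 + 14.4540 = 51.3111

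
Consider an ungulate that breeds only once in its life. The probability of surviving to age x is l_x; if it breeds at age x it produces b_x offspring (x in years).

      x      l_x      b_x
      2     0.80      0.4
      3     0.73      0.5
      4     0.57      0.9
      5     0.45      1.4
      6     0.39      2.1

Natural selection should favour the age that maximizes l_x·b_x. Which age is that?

Expected offspring if breeding at age x = l_x × b_x:
  age 2: 0.80 × 0.4 = 0.320
  age 3: 0.73 × 0.5 = 0.365
  age 4: 0.57 × 0.9 = 0.513
  age 5: 0.45 × 1.4 = 0.630
  age 6: 0.39 × 2.1 = 0.819
Maximum at age 6 (0.819).

6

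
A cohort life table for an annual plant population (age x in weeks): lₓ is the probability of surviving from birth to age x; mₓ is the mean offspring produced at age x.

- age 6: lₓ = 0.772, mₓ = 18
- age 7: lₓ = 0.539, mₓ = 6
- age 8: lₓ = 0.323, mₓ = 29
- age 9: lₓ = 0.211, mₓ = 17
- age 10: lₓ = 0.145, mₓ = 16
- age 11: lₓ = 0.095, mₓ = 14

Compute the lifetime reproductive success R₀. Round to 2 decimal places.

33.73

R₀ = Σ lₓ mₓ:
  age 6: 0.772 × 18 = 13.8960
  age 7: 0.539 × 6 = 3.2340
  age 8: 0.323 × 29 = 9.3670
  age 9: 0.211 × 17 = 3.5870
  age 10: 0.145 × 16 = 2.3200
  age 11: 0.095 × 14 = 1.3300
R₀ = 13.8960 + 3.2340 + 9.3670 + 3.5870 + 2.3200 + 1.3300 = 33.7340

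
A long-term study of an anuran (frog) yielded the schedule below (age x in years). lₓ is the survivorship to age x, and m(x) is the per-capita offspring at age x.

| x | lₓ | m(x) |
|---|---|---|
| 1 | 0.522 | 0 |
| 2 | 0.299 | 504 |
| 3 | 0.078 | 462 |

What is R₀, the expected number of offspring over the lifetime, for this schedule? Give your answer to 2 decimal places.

186.73

R₀ = Σ lₓ m(x):
  age 1: 0.522 × 0 = 0.0000
  age 2: 0.299 × 504 = 150.6960
  age 3: 0.078 × 462 = 36.0360
R₀ = 0.0000 + 150.6960 + 36.0360 = 186.7320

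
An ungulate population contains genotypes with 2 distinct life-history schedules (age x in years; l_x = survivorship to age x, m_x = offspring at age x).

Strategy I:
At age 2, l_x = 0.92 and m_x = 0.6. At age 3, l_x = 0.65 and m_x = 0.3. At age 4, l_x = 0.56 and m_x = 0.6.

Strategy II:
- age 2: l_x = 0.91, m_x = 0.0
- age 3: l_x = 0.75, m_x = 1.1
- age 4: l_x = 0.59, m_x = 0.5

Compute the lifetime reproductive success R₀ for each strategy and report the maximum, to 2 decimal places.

Strategy I: R₀ = 0.92×0.6 + 0.65×0.3 + 0.56×0.6 = 1.0830
Strategy II: R₀ = 0.91×0.0 + 0.75×1.1 + 0.59×0.5 = 1.1200
Highest R₀: strategy II with 1.1200.

1.12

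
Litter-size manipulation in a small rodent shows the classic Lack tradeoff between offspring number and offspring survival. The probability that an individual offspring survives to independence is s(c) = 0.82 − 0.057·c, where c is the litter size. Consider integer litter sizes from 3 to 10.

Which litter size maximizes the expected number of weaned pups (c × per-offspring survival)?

Expected weaned pups = c × s(c):
  c=3: 3 × 0.649 = 1.947
  c=4: 4 × 0.592 = 2.368
  c=5: 5 × 0.535 = 2.675
  c=6: 6 × 0.478 = 2.868
  c=7: 7 × 0.421 = 2.947
  c=8: 8 × 0.364 = 2.912
  c=9: 9 × 0.307 = 2.763
  c=10: 10 × 0.250 = 2.500
Maximum at c = 7 (2.947 weaned pups).

7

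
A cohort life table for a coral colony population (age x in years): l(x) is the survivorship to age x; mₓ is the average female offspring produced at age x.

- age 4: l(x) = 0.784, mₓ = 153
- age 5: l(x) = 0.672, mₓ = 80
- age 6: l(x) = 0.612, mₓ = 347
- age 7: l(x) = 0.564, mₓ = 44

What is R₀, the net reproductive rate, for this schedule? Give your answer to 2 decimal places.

R₀ = Σ l(x) mₓ:
  age 4: 0.784 × 153 = 119.9520
  age 5: 0.672 × 80 = 53.7600
  age 6: 0.612 × 347 = 212.3640
  age 7: 0.564 × 44 = 24.8160
R₀ = 119.9520 + 53.7600 + 212.3640 + 24.8160 = 410.8920

410.89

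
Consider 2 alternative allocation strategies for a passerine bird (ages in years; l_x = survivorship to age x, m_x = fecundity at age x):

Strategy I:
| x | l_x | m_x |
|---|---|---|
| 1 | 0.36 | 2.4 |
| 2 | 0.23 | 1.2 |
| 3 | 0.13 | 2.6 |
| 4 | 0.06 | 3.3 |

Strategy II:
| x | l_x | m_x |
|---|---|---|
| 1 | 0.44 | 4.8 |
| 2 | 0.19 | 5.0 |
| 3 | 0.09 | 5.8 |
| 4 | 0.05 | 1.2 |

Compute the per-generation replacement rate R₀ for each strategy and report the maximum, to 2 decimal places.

Strategy I: R₀ = 0.36×2.4 + 0.23×1.2 + 0.13×2.6 + 0.06×3.3 = 1.6760
Strategy II: R₀ = 0.44×4.8 + 0.19×5.0 + 0.09×5.8 + 0.05×1.2 = 3.6440
Highest R₀: strategy II with 3.6440.

3.64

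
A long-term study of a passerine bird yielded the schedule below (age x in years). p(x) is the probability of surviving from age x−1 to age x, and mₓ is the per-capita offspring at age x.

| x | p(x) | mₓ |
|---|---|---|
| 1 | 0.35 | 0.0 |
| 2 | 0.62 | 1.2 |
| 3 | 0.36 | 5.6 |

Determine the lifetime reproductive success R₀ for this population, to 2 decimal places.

Survivorship from birth: l_x = p_1·p_2·…·p_x.
  l_1 = 0.35000
  l_2 = 0.21700
  l_3 = 0.07812
R₀ = Σ l_x mₓ:
  age 1: 0.35000 × 0.0 = 0.0000
  age 2: 0.21700 × 1.2 = 0.2604
  age 3: 0.07812 × 5.6 = 0.4375
R₀ = 0.0000 + 0.2604 + 0.4375 = 0.6979

0.70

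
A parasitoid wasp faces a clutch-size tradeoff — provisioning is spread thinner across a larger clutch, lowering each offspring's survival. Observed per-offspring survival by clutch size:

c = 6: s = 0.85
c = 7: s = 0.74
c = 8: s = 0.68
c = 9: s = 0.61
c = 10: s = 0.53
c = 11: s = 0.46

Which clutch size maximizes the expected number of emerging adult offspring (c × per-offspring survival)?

Expected emerging adult offspring = c × s(c):
  c=6: 6 × 0.85 = 5.100
  c=7: 7 × 0.74 = 5.180
  c=8: 8 × 0.68 = 5.440
  c=9: 9 × 0.61 = 5.490
  c=10: 10 × 0.53 = 5.300
  c=11: 11 × 0.46 = 5.060
Maximum at c = 9 (5.490 emerging adult offspring).

9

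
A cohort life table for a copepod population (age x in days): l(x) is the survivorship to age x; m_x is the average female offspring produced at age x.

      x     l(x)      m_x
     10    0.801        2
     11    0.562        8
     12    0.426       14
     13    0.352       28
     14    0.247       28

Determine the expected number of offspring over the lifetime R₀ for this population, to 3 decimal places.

28.834

R₀ = Σ l(x) m_x:
  age 10: 0.801 × 2 = 1.6020
  age 11: 0.562 × 8 = 4.4960
  age 12: 0.426 × 14 = 5.9640
  age 13: 0.352 × 28 = 9.8560
  age 14: 0.247 × 28 = 6.9160
R₀ = 1.6020 + 4.4960 + 5.9640 + 9.8560 + 6.9160 = 28.8340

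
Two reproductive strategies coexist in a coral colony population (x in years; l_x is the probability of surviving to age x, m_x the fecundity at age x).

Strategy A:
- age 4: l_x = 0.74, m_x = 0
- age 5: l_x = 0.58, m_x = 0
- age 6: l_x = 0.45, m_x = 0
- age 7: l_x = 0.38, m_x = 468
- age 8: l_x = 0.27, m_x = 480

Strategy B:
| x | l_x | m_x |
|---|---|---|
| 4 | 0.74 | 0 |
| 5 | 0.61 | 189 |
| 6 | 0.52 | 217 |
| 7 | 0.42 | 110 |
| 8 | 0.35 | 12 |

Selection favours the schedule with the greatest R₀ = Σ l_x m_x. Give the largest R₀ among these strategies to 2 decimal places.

307.44

Strategy A: R₀ = 0.74×0 + 0.58×0 + 0.45×0 + 0.38×468 + 0.27×480 = 307.4400
Strategy B: R₀ = 0.74×0 + 0.61×189 + 0.52×217 + 0.42×110 + 0.35×12 = 278.5300
Highest R₀: strategy A with 307.4400.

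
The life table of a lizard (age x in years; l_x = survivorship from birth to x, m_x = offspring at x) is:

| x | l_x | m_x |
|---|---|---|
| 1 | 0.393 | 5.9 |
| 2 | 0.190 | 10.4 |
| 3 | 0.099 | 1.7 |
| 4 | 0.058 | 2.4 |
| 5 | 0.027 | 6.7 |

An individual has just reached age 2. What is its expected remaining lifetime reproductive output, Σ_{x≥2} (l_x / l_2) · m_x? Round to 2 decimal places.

12.97

l_2 = 0.190. Conditional survival from age 2 to x is l_x / l_2.
  x=2: (0.190/0.190) × 10.4 = 10.4000
  x=3: (0.099/0.190) × 1.7 = 0.8858
  x=4: (0.058/0.190) × 2.4 = 0.7326
  x=5: (0.027/0.190) × 6.7 = 0.9521
Sum = 10.4000 + 0.8858 + 0.7326 + 0.9521 = 12.9705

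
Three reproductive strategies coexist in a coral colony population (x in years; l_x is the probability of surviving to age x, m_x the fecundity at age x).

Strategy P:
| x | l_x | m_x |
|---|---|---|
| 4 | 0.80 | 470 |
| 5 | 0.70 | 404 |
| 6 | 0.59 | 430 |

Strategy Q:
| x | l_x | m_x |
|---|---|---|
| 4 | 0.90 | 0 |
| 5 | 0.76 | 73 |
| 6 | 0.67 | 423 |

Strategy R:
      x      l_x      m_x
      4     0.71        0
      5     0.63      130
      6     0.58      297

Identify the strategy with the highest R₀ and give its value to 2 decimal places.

912.50

Strategy P: R₀ = 0.80×470 + 0.70×404 + 0.59×430 = 912.5000
Strategy Q: R₀ = 0.90×0 + 0.76×73 + 0.67×423 = 338.8900
Strategy R: R₀ = 0.71×0 + 0.63×130 + 0.58×297 = 254.1600
Highest R₀: strategy P with 912.5000.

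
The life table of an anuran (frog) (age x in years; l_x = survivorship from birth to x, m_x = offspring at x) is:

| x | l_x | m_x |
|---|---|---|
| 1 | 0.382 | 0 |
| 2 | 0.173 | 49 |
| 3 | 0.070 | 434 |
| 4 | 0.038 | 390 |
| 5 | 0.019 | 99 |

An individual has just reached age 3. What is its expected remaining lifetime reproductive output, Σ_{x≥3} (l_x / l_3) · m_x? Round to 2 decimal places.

672.59

l_3 = 0.070. Conditional survival from age 3 to x is l_x / l_3.
  x=3: (0.070/0.070) × 434 = 434.0000
  x=4: (0.038/0.070) × 390 = 211.7143
  x=5: (0.019/0.070) × 99 = 26.8714
Sum = 434.0000 + 211.7143 + 26.8714 = 672.5857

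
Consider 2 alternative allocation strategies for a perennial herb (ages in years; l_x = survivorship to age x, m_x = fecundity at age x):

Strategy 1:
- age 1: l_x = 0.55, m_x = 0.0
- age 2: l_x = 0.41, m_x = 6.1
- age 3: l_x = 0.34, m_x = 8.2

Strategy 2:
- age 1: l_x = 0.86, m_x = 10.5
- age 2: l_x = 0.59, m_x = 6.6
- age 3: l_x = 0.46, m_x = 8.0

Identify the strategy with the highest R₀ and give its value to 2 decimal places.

Strategy 1: R₀ = 0.55×0.0 + 0.41×6.1 + 0.34×8.2 = 5.2890
Strategy 2: R₀ = 0.86×10.5 + 0.59×6.6 + 0.46×8.0 = 16.6040
Highest R₀: strategy 2 with 16.6040.

16.60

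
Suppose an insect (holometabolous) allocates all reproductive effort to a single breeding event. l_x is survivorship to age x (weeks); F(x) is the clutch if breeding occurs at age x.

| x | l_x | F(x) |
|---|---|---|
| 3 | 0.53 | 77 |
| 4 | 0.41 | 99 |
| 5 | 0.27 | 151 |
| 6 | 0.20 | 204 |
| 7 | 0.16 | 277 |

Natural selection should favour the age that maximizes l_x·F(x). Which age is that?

Expected offspring if breeding at age x = l_x × F(x):
  age 3: 0.53 × 77 = 40.810
  age 4: 0.41 × 99 = 40.590
  age 5: 0.27 × 151 = 40.770
  age 6: 0.20 × 204 = 40.800
  age 7: 0.16 × 277 = 44.320
Maximum at age 7 (44.320).

7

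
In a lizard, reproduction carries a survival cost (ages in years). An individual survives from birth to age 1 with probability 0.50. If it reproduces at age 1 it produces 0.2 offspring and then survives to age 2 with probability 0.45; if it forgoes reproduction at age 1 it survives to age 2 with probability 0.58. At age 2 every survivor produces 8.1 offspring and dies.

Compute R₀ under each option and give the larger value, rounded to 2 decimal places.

2.35

breed at age 1: R₀ = 0.50 × (0.2 + 0.45 × 8.1) = 0.50 × 3.8450 = 1.9225
delay to age 2: R₀ = 0.50 × (0.58 × 8.1) = 0.50 × 4.6980 = 2.3490
Higher: delay to age 2 (2.3490).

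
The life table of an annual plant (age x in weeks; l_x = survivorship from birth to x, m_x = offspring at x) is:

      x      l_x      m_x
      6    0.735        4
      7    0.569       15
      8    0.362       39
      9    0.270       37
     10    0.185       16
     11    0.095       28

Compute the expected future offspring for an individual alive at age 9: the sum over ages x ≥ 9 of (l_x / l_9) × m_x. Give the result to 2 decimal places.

l_9 = 0.270. Conditional survival from age 9 to x is l_x / l_9.
  x=9: (0.270/0.270) × 37 = 37.0000
  x=10: (0.185/0.270) × 16 = 10.9630
  x=11: (0.095/0.270) × 28 = 9.8519
Sum = 37.0000 + 10.9630 + 9.8519 = 57.8148

57.81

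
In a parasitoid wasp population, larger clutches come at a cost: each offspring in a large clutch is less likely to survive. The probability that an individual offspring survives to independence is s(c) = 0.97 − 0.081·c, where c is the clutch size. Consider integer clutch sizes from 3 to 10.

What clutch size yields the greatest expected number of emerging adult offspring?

6

Expected emerging adult offspring = c × s(c):
  c=3: 3 × 0.727 = 2.181
  c=4: 4 × 0.646 = 2.584
  c=5: 5 × 0.565 = 2.825
  c=6: 6 × 0.484 = 2.904
  c=7: 7 × 0.403 = 2.821
  c=8: 8 × 0.322 = 2.576
  c=9: 9 × 0.241 = 2.169
  c=10: 10 × 0.160 = 1.600
Maximum at c = 6 (2.904 emerging adult offspring).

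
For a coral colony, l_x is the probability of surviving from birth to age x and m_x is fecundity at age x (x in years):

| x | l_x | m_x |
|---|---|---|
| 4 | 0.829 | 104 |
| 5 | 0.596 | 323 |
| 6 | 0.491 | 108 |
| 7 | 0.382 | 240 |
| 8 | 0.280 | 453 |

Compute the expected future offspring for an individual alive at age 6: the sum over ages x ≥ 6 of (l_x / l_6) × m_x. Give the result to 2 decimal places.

553.05

l_6 = 0.491. Conditional survival from age 6 to x is l_x / l_6.
  x=6: (0.491/0.491) × 108 = 108.0000
  x=7: (0.382/0.491) × 240 = 186.7210
  x=8: (0.280/0.491) × 453 = 258.3299
Sum = 108.0000 + 186.7210 + 258.3299 = 553.0509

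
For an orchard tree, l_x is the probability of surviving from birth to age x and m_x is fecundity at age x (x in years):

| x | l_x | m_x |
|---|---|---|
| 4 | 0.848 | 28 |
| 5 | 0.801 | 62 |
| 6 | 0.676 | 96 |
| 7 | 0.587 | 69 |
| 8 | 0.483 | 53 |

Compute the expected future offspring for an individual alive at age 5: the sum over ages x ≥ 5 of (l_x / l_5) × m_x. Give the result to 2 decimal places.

225.54

l_5 = 0.801. Conditional survival from age 5 to x is l_x / l_5.
  x=5: (0.801/0.801) × 62 = 62.0000
  x=6: (0.676/0.801) × 96 = 81.0187
  x=7: (0.587/0.801) × 69 = 50.5655
  x=8: (0.483/0.801) × 53 = 31.9588
Sum = 62.0000 + 81.0187 + 50.5655 + 31.9588 = 225.5431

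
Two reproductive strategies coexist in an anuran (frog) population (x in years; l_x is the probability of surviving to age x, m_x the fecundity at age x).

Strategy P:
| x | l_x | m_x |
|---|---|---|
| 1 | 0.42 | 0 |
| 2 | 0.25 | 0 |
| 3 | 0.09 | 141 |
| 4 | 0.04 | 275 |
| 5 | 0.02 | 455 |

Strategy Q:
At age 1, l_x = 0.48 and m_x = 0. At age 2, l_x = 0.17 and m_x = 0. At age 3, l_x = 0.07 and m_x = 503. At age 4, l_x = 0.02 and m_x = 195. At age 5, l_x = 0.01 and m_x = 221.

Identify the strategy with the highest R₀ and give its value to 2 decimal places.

41.32

Strategy P: R₀ = 0.42×0 + 0.25×0 + 0.09×141 + 0.04×275 + 0.02×455 = 32.7900
Strategy Q: R₀ = 0.48×0 + 0.17×0 + 0.07×503 + 0.02×195 + 0.01×221 = 41.3200
Highest R₀: strategy Q with 41.3200.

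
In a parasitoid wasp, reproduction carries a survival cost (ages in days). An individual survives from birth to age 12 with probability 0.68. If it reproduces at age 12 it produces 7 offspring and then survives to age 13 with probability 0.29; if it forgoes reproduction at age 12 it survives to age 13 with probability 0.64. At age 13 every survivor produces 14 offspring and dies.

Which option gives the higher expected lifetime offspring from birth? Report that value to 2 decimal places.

7.52

breed at age 12: R₀ = 0.68 × (7 + 0.29 × 14) = 0.68 × 11.0600 = 7.5208
delay to age 13: R₀ = 0.68 × (0.64 × 14) = 0.68 × 8.9600 = 6.0928
Higher: breed at age 12 (7.5208).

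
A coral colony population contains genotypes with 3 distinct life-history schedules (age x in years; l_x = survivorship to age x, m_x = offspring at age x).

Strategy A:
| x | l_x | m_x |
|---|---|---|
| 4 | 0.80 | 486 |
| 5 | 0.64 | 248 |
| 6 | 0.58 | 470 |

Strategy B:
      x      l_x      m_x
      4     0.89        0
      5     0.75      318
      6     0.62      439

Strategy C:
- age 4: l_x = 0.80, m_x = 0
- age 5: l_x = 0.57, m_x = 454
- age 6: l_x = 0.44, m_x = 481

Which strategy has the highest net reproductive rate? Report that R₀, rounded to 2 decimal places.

Strategy A: R₀ = 0.80×486 + 0.64×248 + 0.58×470 = 820.1200
Strategy B: R₀ = 0.89×0 + 0.75×318 + 0.62×439 = 510.6800
Strategy C: R₀ = 0.80×0 + 0.57×454 + 0.44×481 = 470.4200
Highest R₀: strategy A with 820.1200.

820.12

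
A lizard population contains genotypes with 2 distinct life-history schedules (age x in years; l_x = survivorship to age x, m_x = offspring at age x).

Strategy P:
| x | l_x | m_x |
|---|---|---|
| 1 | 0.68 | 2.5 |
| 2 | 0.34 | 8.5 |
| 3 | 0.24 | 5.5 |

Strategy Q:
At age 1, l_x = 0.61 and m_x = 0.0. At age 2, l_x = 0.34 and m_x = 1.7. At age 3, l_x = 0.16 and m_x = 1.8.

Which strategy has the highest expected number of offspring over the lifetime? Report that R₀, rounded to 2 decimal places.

5.91

Strategy P: R₀ = 0.68×2.5 + 0.34×8.5 + 0.24×5.5 = 5.9100
Strategy Q: R₀ = 0.61×0.0 + 0.34×1.7 + 0.16×1.8 = 0.8660
Highest R₀: strategy P with 5.9100.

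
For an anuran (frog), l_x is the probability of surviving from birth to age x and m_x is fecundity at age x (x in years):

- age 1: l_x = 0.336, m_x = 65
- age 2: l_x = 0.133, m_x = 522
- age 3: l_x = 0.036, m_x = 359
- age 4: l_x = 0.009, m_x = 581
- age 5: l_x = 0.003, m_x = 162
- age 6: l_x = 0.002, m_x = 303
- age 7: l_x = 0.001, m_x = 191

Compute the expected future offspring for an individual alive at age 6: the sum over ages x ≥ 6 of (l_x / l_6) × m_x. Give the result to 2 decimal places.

l_6 = 0.002. Conditional survival from age 6 to x is l_x / l_6.
  x=6: (0.002/0.002) × 303 = 303.0000
  x=7: (0.001/0.002) × 191 = 95.5000
Sum = 303.0000 + 95.5000 = 398.5000

398.50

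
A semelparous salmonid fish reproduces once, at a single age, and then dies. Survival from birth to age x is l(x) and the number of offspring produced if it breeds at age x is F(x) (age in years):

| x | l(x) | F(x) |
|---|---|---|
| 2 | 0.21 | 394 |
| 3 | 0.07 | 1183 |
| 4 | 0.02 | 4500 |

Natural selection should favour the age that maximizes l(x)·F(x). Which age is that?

4

Expected offspring if breeding at age x = l(x) × F(x):
  age 2: 0.21 × 394 = 82.740
  age 3: 0.07 × 1183 = 82.810
  age 4: 0.02 × 4500 = 90.000
Maximum at age 4 (90.000).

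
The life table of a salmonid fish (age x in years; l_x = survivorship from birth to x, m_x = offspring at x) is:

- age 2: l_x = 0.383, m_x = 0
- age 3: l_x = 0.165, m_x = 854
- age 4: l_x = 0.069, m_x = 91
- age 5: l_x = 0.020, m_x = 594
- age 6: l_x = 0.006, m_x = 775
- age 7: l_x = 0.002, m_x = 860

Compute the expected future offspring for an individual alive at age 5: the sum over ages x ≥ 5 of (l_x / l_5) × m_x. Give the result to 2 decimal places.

l_5 = 0.020. Conditional survival from age 5 to x is l_x / l_5.
  x=5: (0.020/0.020) × 594 = 594.0000
  x=6: (0.006/0.020) × 775 = 232.5000
  x=7: (0.002/0.020) × 860 = 86.0000
Sum = 594.0000 + 232.5000 + 86.0000 = 912.5000

912.50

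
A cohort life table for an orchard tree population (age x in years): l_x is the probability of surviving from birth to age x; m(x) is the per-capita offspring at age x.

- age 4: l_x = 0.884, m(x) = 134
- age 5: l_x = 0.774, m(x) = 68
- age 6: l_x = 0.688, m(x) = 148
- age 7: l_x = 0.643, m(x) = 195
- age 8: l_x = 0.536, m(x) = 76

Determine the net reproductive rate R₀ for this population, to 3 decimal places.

R₀ = Σ l_x m(x):
  age 4: 0.884 × 134 = 118.4560
  age 5: 0.774 × 68 = 52.6320
  age 6: 0.688 × 148 = 101.8240
  age 7: 0.643 × 195 = 125.3850
  age 8: 0.536 × 76 = 40.7360
R₀ = 118.4560 + 52.6320 + 101.8240 + 125.3850 + 40.7360 = 439.0330

439.033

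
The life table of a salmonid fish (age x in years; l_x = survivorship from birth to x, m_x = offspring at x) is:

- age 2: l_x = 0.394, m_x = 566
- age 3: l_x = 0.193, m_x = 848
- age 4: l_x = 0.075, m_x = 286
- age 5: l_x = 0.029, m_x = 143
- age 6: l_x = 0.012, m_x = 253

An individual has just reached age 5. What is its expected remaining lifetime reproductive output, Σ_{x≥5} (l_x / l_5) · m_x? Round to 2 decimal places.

l_5 = 0.029. Conditional survival from age 5 to x is l_x / l_5.
  x=5: (0.029/0.029) × 143 = 143.0000
  x=6: (0.012/0.029) × 253 = 104.6897
Sum = 143.0000 + 104.6897 = 247.6897

247.69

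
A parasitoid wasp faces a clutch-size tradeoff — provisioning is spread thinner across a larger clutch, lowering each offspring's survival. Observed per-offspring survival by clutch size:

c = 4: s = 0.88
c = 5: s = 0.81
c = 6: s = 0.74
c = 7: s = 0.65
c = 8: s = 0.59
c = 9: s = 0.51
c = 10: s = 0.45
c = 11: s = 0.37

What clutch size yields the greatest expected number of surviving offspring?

Expected surviving offspring = c × s(c):
  c=4: 4 × 0.88 = 3.520
  c=5: 5 × 0.81 = 4.050
  c=6: 6 × 0.74 = 4.440
  c=7: 7 × 0.65 = 4.550
  c=8: 8 × 0.59 = 4.720
  c=9: 9 × 0.51 = 4.590
  c=10: 10 × 0.45 = 4.500
  c=11: 11 × 0.37 = 4.070
Maximum at c = 8 (4.720 surviving offspring).

8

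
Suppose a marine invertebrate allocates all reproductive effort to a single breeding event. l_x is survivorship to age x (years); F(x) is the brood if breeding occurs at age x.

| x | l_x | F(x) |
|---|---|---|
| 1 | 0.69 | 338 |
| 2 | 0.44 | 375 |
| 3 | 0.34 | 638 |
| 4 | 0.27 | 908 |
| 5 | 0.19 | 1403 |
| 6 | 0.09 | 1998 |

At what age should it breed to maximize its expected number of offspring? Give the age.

5

Expected offspring if breeding at age x = l_x × F(x):
  age 1: 0.69 × 338 = 233.220
  age 2: 0.44 × 375 = 165.000
  age 3: 0.34 × 638 = 216.920
  age 4: 0.27 × 908 = 245.160
  age 5: 0.19 × 1403 = 266.570
  age 6: 0.09 × 1998 = 179.820
Maximum at age 5 (266.570).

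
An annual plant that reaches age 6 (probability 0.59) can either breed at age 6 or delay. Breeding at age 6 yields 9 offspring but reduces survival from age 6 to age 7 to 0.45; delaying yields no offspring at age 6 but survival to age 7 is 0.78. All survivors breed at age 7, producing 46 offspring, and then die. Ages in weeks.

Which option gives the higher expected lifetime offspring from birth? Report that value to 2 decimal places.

breed at age 6: R₀ = 0.59 × (9 + 0.45 × 46) = 0.59 × 29.7000 = 17.5230
delay to age 7: R₀ = 0.59 × (0.78 × 46) = 0.59 × 35.8800 = 21.1692
Higher: delay to age 7 (21.1692).

21.17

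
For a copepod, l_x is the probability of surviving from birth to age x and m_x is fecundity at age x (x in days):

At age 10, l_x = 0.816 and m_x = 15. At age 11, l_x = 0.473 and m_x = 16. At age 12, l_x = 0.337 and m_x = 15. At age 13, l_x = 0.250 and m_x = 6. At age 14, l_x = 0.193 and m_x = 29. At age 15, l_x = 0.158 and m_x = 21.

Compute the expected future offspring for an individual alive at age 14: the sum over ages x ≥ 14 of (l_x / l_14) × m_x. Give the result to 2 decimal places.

l_14 = 0.193. Conditional survival from age 14 to x is l_x / l_14.
  x=14: (0.193/0.193) × 29 = 29.0000
  x=15: (0.158/0.193) × 21 = 17.1917
Sum = 29.0000 + 17.1917 = 46.1917

46.19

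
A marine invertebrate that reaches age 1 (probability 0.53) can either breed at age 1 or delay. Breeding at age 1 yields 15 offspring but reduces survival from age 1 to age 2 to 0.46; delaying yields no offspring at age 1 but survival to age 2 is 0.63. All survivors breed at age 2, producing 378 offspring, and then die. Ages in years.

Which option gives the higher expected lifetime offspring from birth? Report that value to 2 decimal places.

breed at age 1: R₀ = 0.53 × (15 + 0.46 × 378) = 0.53 × 188.8800 = 100.1064
delay to age 2: R₀ = 0.53 × (0.63 × 378) = 0.53 × 238.1400 = 126.2142
Higher: delay to age 2 (126.2142).

126.21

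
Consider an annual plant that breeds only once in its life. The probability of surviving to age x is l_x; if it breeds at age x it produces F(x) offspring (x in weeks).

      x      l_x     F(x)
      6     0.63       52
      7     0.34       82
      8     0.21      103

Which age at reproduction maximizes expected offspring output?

Expected offspring if breeding at age x = l_x × F(x):
  age 6: 0.63 × 52 = 32.760
  age 7: 0.34 × 82 = 27.880
  age 8: 0.21 × 103 = 21.630
Maximum at age 6 (32.760).

6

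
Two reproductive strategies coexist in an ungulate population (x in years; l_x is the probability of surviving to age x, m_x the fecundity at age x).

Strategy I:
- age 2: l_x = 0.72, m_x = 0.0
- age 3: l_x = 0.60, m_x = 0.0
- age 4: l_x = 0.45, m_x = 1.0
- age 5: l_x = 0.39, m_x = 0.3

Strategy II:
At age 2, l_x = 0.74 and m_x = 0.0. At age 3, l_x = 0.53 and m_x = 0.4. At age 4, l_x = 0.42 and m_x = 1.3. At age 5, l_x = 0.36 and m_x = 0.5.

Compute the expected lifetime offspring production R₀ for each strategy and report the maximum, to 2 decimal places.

Strategy I: R₀ = 0.72×0.0 + 0.60×0.0 + 0.45×1.0 + 0.39×0.3 = 0.5670
Strategy II: R₀ = 0.74×0.0 + 0.53×0.4 + 0.42×1.3 + 0.36×0.5 = 0.9380
Highest R₀: strategy II with 0.9380.

0.94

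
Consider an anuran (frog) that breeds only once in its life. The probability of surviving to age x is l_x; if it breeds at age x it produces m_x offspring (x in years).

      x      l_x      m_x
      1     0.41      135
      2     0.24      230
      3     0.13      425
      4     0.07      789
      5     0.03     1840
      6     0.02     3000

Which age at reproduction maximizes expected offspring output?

Expected offspring if breeding at age x = l_x × m_x:
  age 1: 0.41 × 135 = 55.350
  age 2: 0.24 × 230 = 55.200
  age 3: 0.13 × 425 = 55.250
  age 4: 0.07 × 789 = 55.230
  age 5: 0.03 × 1840 = 55.200
  age 6: 0.02 × 3000 = 60.000
Maximum at age 6 (60.000).

6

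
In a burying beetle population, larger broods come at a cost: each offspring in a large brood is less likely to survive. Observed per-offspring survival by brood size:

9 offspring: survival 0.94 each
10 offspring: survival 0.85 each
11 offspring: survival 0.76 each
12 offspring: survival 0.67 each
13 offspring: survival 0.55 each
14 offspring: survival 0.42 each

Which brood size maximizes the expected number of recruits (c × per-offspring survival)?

Expected recruits = c × s(c):
  c=9: 9 × 0.94 = 8.460
  c=10: 10 × 0.85 = 8.500
  c=11: 11 × 0.76 = 8.360
  c=12: 12 × 0.67 = 8.040
  c=13: 13 × 0.55 = 7.150
  c=14: 14 × 0.42 = 5.880
Maximum at c = 10 (8.500 recruits).

10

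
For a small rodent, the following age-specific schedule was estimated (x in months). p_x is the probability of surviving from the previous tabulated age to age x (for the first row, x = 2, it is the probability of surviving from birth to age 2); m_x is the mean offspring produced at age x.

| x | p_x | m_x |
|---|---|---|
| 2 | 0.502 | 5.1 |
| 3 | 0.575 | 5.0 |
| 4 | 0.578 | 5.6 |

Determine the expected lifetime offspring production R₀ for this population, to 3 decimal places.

4.938

Survivorship from birth: l_x = p_2·p_3·…·p_x.
  l_2 = 0.50200
  l_3 = 0.28865
  l_4 = 0.16684
R₀ = Σ l_x m_x:
  age 2: 0.50200 × 5.1 = 2.5602
  age 3: 0.28865 × 5.0 = 1.4433
  age 4: 0.16684 × 5.6 = 0.9343
R₀ = 2.5602 + 1.4433 + 0.9343 = 4.9378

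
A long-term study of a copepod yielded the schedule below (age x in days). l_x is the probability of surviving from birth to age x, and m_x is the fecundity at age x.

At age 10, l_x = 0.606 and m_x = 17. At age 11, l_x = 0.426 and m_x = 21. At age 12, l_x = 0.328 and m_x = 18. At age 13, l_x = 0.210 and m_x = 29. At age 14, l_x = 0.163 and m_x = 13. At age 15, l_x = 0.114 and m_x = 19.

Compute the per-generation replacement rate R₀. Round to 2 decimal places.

35.53

R₀ = Σ l_x m_x:
  age 10: 0.606 × 17 = 10.3020
  age 11: 0.426 × 21 = 8.9460
  age 12: 0.328 × 18 = 5.9040
  age 13: 0.210 × 29 = 6.0900
  age 14: 0.163 × 13 = 2.1190
  age 15: 0.114 × 19 = 2.1660
R₀ = 10.3020 + 8.9460 + 5.9040 + 6.0900 + 2.1190 + 2.1660 = 35.5270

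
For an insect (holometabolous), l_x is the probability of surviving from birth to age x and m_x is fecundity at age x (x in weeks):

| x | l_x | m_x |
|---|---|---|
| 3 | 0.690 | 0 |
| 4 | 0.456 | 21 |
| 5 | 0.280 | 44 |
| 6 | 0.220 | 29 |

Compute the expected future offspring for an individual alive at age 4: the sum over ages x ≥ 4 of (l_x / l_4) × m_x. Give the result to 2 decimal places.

62.01

l_4 = 0.456. Conditional survival from age 4 to x is l_x / l_4.
  x=4: (0.456/0.456) × 21 = 21.0000
  x=5: (0.280/0.456) × 44 = 27.0175
  x=6: (0.220/0.456) × 29 = 13.9912
Sum = 21.0000 + 27.0175 + 13.9912 = 62.0088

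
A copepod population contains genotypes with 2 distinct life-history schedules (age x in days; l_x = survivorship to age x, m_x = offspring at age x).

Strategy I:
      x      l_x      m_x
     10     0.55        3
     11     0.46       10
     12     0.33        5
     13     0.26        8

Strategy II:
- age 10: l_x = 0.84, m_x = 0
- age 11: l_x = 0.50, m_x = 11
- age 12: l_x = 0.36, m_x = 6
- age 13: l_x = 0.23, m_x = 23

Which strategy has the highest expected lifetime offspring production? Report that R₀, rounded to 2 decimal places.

12.95

Strategy I: R₀ = 0.55×3 + 0.46×10 + 0.33×5 + 0.26×8 = 9.9800
Strategy II: R₀ = 0.84×0 + 0.50×11 + 0.36×6 + 0.23×23 = 12.9500
Highest R₀: strategy II with 12.9500.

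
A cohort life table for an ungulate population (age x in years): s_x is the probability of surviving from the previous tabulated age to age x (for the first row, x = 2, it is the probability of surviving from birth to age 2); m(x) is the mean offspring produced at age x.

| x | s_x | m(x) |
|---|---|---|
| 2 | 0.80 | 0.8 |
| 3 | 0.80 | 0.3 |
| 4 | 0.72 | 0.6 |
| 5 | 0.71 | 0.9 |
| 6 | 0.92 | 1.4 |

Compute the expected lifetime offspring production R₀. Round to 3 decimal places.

Survivorship from birth: l_x = s_2·s_3·…·s_x.
  l_2 = 0.80000
  l_3 = 0.64000
  l_4 = 0.46080
  l_5 = 0.32717
  l_6 = 0.30099
R₀ = Σ l_x m(x):
  age 2: 0.80000 × 0.8 = 0.6400
  age 3: 0.64000 × 0.3 = 0.1920
  age 4: 0.46080 × 0.6 = 0.2765
  age 5: 0.32717 × 0.9 = 0.2945
  age 6: 0.30099 × 1.4 = 0.4214
R₀ = 0.6400 + 0.1920 + 0.2765 + 0.2945 + 0.4214 = 1.8243

1.824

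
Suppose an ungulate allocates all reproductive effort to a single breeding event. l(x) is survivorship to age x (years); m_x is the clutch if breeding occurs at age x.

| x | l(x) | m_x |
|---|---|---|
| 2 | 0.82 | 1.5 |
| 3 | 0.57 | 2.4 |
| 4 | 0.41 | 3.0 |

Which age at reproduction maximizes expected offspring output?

3

Expected offspring if breeding at age x = l(x) × m_x:
  age 2: 0.82 × 1.5 = 1.230
  age 3: 0.57 × 2.4 = 1.368
  age 4: 0.41 × 3.0 = 1.230
Maximum at age 3 (1.368).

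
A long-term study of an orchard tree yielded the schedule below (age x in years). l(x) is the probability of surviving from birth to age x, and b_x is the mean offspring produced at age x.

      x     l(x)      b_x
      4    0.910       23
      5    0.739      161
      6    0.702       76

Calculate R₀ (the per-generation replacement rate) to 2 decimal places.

193.26

R₀ = Σ l(x) b_x:
  age 4: 0.910 × 23 = 20.9300
  age 5: 0.739 × 161 = 118.9790
  age 6: 0.702 × 76 = 53.3520
R₀ = 20.9300 + 118.9790 + 53.3520 = 193.2610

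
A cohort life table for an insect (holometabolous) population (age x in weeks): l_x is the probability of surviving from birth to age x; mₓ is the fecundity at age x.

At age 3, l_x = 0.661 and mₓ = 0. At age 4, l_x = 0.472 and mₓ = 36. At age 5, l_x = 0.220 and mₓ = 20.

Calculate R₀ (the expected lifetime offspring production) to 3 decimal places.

21.392

R₀ = Σ l_x mₓ:
  age 3: 0.661 × 0 = 0.0000
  age 4: 0.472 × 36 = 16.9920
  age 5: 0.220 × 20 = 4.4000
R₀ = 0.0000 + 16.9920 + 4.4000 = 21.3920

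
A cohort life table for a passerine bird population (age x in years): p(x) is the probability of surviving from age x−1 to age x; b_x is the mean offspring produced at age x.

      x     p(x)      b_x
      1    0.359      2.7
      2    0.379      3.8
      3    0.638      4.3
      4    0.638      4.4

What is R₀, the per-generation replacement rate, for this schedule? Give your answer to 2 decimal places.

2.10

Survivorship from birth: l_x = p_1·p_2·…·p_x.
  l_1 = 0.35900
  l_2 = 0.13606
  l_3 = 0.08681
  l_4 = 0.05538
R₀ = Σ l_x b_x:
  age 1: 0.35900 × 2.7 = 0.9693
  age 2: 0.13606 × 3.8 = 0.5170
  age 3: 0.08681 × 4.3 = 0.3733
  age 4: 0.05538 × 4.4 = 0.2437
R₀ = 0.9693 + 0.5170 + 0.3733 + 0.2437 = 2.1033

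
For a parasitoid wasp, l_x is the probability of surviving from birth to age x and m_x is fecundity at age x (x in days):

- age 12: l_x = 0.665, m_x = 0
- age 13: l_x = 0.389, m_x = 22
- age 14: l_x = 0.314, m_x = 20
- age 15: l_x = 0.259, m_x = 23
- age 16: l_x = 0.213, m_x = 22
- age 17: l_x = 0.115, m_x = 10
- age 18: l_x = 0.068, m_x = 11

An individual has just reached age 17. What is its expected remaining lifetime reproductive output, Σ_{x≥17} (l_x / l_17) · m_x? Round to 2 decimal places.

16.50

l_17 = 0.115. Conditional survival from age 17 to x is l_x / l_17.
  x=17: (0.115/0.115) × 10 = 10.0000
  x=18: (0.068/0.115) × 11 = 6.5043
Sum = 10.0000 + 6.5043 = 16.5043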